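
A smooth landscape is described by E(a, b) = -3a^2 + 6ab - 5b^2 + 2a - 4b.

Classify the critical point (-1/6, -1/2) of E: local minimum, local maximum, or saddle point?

local maximum

The Hessian of E is constant: H = [[-6, 6], [6, -10]].
det(H) = (-6)·(-10) − 6² = 24.
det(H) > 0 and tr(H) = -16 < 0, so H is negative definite and the point is a local maximum.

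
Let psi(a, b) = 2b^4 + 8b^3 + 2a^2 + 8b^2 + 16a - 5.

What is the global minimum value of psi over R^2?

-37

psi(a,b) separates as P(a) + Q(b) − 5, so its minimum is min P + min Q − 5.
P'(a) = 4a + 16 vanishes at a ∈ {-4}; Q'(b) = 8b(b + 1)(b + 2) vanishes at b ∈ {-2, -1, 0}.
Local minima of P (where P''>0): P(-4)=-32. Local minima of Q: Q(-2)=0, Q(0)=0.
So the global minimum of psi is P(-4) + Q(-2) − 5 = -32 + 0 − 5 = -37, attained at (-4, -2).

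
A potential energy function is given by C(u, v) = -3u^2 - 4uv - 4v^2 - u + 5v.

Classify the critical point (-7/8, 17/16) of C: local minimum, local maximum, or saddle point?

The Hessian of C is constant: H = [[-6, -4], [-4, -8]].
det(H) = (-6)·(-8) − (-4)² = 32.
det(H) > 0 and tr(H) = -14 < 0, so H is negative definite and the point is a local maximum.

local maximum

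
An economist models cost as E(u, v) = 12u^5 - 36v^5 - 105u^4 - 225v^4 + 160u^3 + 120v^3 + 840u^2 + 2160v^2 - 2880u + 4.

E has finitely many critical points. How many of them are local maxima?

4

E separates as a function of u plus a function of v, so ∇E=0 decouples.
∂E/∂u = 60(u - 4)(u - 3)(u - 2)(u + 2) = 0 at u ∈ {-2, 2, 3, 4}; ∂E/∂v = -180v(v - 2)(v + 3)(v + 4) = 0 at v ∈ {-4, -3, 0, 2}.
The Hessian is diagonal: diag(E_uu, E_vv). Second derivatives: E_uu(-2)=-7200, E_uu(2)=480, E_uu(3)=-300, E_uu(4)=720; E_vv(-4)=4320, E_vv(-3)=-2700, E_vv(0)=4320, E_vv(2)=-10800.
Local maxima occur where both diagonal entries negative: (-2, -3), (-2, 2), (3, -3), (3, 2). Count: 4.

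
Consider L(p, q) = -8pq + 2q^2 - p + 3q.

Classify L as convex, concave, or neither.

L is quadratic, so its Hessian is the constant matrix H = [[0, -8], [-8, 4]].
det(H) = -64, tr(H) = 4.
det(H) < 0, so H is indefinite: neither convex nor concave.

neither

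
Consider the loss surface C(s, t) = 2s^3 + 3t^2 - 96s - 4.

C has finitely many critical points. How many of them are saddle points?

1

C separates as a function of s plus a function of t, so ∇C=0 decouples.
∂C/∂s = 6(s - 4)(s + 4) = 0 at s ∈ {-4, 4}; ∂C/∂t = 6t = 0 at t ∈ {0}.
The Hessian is diagonal: diag(C_ss, C_tt). Second derivatives: C_ss(-4)=-48, C_ss(4)=48; C_tt(0)=6.
Saddle points occur where the two diagonal entries have opposite signs: (-4, 0). Count: 1.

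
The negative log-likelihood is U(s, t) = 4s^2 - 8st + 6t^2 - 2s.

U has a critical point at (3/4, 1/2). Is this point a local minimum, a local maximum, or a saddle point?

local minimum

The Hessian of U is constant: H = [[8, -8], [-8, 12]].
det(H) = 8·12 − (-8)² = 32.
det(H) > 0 and tr(H) = 20 > 0, so H is positive definite and the point is a local minimum.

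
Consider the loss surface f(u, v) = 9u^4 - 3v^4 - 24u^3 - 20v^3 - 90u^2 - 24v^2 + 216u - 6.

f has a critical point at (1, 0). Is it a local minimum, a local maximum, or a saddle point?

The mixed partial ∂²f/∂u∂v is 0, so the Hessian at any point is diag(f_uu, f_vv) = diag(36(3u^2 - 4u - 5), -12(3v^2 + 10v + 4)).
At (1, 0): H = diag(-216, -48).
Both eigenvalues are negative, so H is negative definite: a local maximum.

local maximum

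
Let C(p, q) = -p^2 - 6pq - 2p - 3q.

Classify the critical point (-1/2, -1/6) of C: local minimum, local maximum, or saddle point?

saddle point

The Hessian of C is constant: H = [[-2, -6], [-6, 0]].
det(H) = (-2)·0 − (-6)² = -36.
Since det(H) < 0, H is indefinite and the critical point is a saddle point.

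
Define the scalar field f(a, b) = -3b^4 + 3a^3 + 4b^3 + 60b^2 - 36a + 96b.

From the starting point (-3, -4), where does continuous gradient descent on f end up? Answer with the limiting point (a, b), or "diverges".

f is separable, so gradient descent decouples: a follows -∂f/∂a, b follows -∂f/∂b.
∂f/∂a = 9(a - 2)(a + 2); at a=-3 this is 45, so a decreases.
∂f/∂b = -12(b - 4)(b + 1)(b + 2); at b=-4 this is 576, so b decreases.
The a-coordinate has no critical point in that direction and runs off to infinity.

diverges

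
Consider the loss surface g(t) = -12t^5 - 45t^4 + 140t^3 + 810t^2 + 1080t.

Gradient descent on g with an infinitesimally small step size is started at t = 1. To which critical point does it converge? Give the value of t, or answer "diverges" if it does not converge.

-1

g'(t) = -60(t - 3)(t + 1)(t + 2)(t + 3), so g'(1) = 2880.
Gradient descent moves in the -g' direction, i.e. t is decreasing.
The nearest critical point in that direction is t = -1, where g'' = 480 > 0 (a local minimum). The iterate converges there.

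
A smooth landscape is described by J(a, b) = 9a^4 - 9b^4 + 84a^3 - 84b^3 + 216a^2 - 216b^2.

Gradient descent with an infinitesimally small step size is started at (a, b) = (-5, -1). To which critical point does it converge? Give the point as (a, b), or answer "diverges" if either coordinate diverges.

J is separable, so gradient descent decouples: a follows -∂J/∂a, b follows -∂J/∂b.
∂J/∂a = 36a(a + 3)(a + 4); at a=-5 this is -360, so a increases.
∂J/∂b = -36b(b + 3)(b + 4); at b=-1 this is 216, so b decreases.
a converges to its nearest critical value -4 (a local min of the a-part); b converges to -3. The iterate converges to (-4, -3).

(-4, -3)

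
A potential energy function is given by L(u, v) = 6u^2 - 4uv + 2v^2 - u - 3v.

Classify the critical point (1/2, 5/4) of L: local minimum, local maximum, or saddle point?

The Hessian of L is constant: H = [[12, -4], [-4, 4]].
det(H) = 12·4 − (-4)² = 32.
det(H) > 0 and tr(H) = 16 > 0, so H is positive definite and the point is a local minimum.

local minimum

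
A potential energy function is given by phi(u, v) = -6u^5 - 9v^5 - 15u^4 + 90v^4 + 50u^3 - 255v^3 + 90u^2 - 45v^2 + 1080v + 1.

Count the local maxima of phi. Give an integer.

phi separates as a function of u plus a function of v, so ∇phi=0 decouples.
∂phi/∂u = -30u(u - 2)(u + 1)(u + 3) = 0 at u ∈ {-3, -1, 0, 2}; ∂phi/∂v = -45(v - 4)(v - 3)(v - 2)(v + 1) = 0 at v ∈ {-1, 2, 3, 4}.
The Hessian is diagonal: diag(phi_uu, phi_vv). Second derivatives: phi_uu(-3)=900, phi_uu(-1)=-180, phi_uu(0)=180, phi_uu(2)=-900; phi_vv(-1)=2700, phi_vv(2)=-270, phi_vv(3)=180, phi_vv(4)=-450.
Local maxima occur where both diagonal entries negative: (-1, 2), (-1, 4), (2, 2), (2, 4). Count: 4.

4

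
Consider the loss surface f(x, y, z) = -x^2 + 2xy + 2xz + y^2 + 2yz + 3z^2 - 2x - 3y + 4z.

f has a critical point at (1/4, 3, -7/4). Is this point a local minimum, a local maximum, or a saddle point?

The Hessian is constant: H = [[-2, 2, 2], [2, 2, 2], [2, 2, 6]].
Leading principal minors: Δ₁ = -2, Δ₂ = -8, Δ₃ = -32.
The minors fit neither the all-positive nor the alternating-sign pattern, so H is indefinite: a saddle point.

saddle point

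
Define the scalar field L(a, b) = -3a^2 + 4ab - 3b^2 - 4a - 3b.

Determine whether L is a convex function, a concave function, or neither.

L is quadratic, so its Hessian is the constant matrix H = [[-6, 4], [4, -6]].
det(H) = 20, tr(H) = -12.
det(H) > 0 and tr(H) < 0, so H is negative definite everywhere: concave.

concave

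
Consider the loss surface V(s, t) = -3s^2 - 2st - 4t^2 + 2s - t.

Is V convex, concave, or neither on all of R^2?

concave

V is quadratic, so its Hessian is the constant matrix H = [[-6, -2], [-2, -8]].
det(H) = 44, tr(H) = -14.
det(H) > 0 and tr(H) < 0, so H is negative definite everywhere: concave.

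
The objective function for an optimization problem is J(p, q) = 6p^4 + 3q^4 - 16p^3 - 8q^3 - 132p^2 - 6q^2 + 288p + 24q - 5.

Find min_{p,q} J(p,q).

J(p,q) separates as A(p) + B(q) − 5, so its minimum is min A + min B − 5.
A'(p) = 24(p - 4)(p - 1)(p + 3) vanishes at p ∈ {-3, 1, 4}; B'(q) = 12(q - 2)(q - 1)(q + 1) vanishes at q ∈ {-1, 1, 2}.
Local minima of A (where A''>0): A(-3)=-1134, A(4)=-448. Local minima of B: B(-1)=-19, B(2)=8.
So the global minimum of J is A(-3) + B(-1) − 5 = -1134 − 19 − 5 = -1158, attained at (-3, -1).

-1158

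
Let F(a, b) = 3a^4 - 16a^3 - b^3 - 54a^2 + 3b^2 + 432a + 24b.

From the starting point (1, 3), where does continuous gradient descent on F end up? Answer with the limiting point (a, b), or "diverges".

(-3, -2)

F is separable, so gradient descent decouples: a follows -∂F/∂a, b follows -∂F/∂b.
∂F/∂a = 12(a - 4)(a - 3)(a + 3); at a=1 this is 288, so a decreases.
∂F/∂b = -3(b - 4)(b + 2); at b=3 this is 15, so b decreases.
a converges to its nearest critical value -3 (a local min of the a-part); b converges to -2. The iterate converges to (-3, -2).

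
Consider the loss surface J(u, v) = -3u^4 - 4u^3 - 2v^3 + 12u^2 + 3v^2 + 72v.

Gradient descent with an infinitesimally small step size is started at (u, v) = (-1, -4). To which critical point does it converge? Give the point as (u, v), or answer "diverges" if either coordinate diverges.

J is separable, so gradient descent decouples: u follows -∂J/∂u, v follows -∂J/∂v.
∂J/∂u = -12u(u - 1)(u + 2); at u=-1 this is -24, so u increases.
∂J/∂v = -6(v - 4)(v + 3); at v=-4 this is -48, so v increases.
u converges to its nearest critical value 0 (a local min of the u-part); v converges to -3. The iterate converges to (0, -3).

(0, -3)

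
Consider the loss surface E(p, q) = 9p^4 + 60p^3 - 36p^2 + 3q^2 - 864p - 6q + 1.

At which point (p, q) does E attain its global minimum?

(2, 1)

E(p,q) separates as A(p) + B(q) + 1, so its minimum is min A + min B + 1.
A'(p) = 36(p - 2)(p + 3)(p + 4) vanishes at p ∈ {-4, -3, 2}; B'(q) = 6q - 6 vanishes at q ∈ {1}.
Local minima of A (where A''>0): A(-4)=1344, A(2)=-1248. Local minima of B: B(1)=-3.
So the global minimum of E is A(2) + B(1) + 1 = -1248 − 3 + 1 = -1250, attained at (2, 1).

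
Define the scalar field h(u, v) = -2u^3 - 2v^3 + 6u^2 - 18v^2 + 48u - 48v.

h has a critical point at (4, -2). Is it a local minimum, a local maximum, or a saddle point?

The mixed partial ∂²h/∂u∂v is 0, so the Hessian at any point is diag(h_uu, h_vv) = diag(12(-u + 1), -12(v + 3)).
At (4, -2): H = diag(-36, -12).
Both eigenvalues are negative, so H is negative definite: a local maximum.

local maximum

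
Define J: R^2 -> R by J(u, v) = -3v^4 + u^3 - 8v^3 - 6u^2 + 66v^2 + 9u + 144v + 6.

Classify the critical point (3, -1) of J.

The mixed partial ∂²J/∂u∂v is 0, so the Hessian at any point is diag(J_uu, J_vv) = diag(6(u - 2), 12(-3v^2 - 4v + 11)).
At (3, -1): H = diag(6, 144).
Both eigenvalues are positive, so H is positive definite: a local minimum.

local minimum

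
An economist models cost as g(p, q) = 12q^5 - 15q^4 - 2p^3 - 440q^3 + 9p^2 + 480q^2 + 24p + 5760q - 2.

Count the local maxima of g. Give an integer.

2

g separates as a function of p plus a function of q, so ∇g=0 decouples.
∂g/∂p = -6(p - 4)(p + 1) = 0 at p ∈ {-1, 4}; ∂g/∂q = 60(q - 4)(q - 3)(q + 2)(q + 4) = 0 at q ∈ {-4, -2, 3, 4}.
The Hessian is diagonal: diag(g_pp, g_qq). Second derivatives: g_pp(-1)=30, g_pp(4)=-30; g_qq(-4)=-6720, g_qq(-2)=3600, g_qq(3)=-2100, g_qq(4)=2880.
Local maxima occur where both diagonal entries negative: (4, -4), (4, 3). Count: 2.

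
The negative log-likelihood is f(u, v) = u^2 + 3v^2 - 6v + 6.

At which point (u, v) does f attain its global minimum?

(0, 1)

f(u,v) separates as P(u) + Q(v) + 6, so its minimum is min P + min Q + 6.
P'(u) = 2u vanishes at u ∈ {0}; Q'(v) = 6v - 6 vanishes at v ∈ {1}.
Local minima of P (where P''>0): P(0)=0. Local minima of Q: Q(1)=-3.
So the global minimum of f is P(0) + Q(1) + 6 = 0 − 3 + 6 = 3, attained at (0, 1).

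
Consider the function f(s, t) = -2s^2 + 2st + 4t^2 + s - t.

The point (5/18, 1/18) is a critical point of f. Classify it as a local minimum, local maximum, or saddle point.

saddle point

The Hessian of f is constant: H = [[-4, 2], [2, 8]].
det(H) = (-4)·8 − 2² = -36.
Since det(H) < 0, H is indefinite and the critical point is a saddle point.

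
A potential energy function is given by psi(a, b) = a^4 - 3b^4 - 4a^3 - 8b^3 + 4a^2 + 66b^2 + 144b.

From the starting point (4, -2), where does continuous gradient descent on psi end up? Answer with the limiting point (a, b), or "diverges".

psi is separable, so gradient descent decouples: a follows -∂psi/∂a, b follows -∂psi/∂b.
∂psi/∂a = 4a(a - 2)(a - 1); at a=4 this is 96, so a decreases.
∂psi/∂b = -12(b - 3)(b + 1)(b + 4); at b=-2 this is -120, so b increases.
a converges to its nearest critical value 2 (a local min of the a-part); b converges to -1. The iterate converges to (2, -1).

(2, -1)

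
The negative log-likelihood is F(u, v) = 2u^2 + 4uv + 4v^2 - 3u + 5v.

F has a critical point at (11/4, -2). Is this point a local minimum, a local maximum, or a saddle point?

local minimum

The Hessian of F is constant: H = [[4, 4], [4, 8]].
det(H) = 4·8 − 4² = 16.
det(H) > 0 and tr(H) = 12 > 0, so H is positive definite and the point is a local minimum.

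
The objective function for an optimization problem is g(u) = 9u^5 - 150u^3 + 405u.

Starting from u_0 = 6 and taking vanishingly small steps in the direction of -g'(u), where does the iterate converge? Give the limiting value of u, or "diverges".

g'(u) = 45(u - 3)(u - 1)(u + 1)(u + 3), so g'(6) = 42525.
Gradient descent moves in the -g' direction, i.e. u is decreasing.
The nearest critical point in that direction is u = 3, where g'' = 2160 > 0 (a local minimum). The iterate converges there.

3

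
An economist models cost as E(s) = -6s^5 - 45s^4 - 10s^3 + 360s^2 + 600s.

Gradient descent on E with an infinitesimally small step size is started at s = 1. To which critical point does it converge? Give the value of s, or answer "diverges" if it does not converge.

-1

E'(s) = -30(s - 2)(s + 1)(s + 2)(s + 5), so E'(1) = 1080.
Gradient descent moves in the -E' direction, i.e. s is decreasing.
The nearest critical point in that direction is s = -1, where E'' = 360 > 0 (a local minimum). The iterate converges there.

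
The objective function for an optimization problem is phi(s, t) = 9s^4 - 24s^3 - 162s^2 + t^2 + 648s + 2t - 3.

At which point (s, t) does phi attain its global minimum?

phi(s,t) separates as P(s) + Q(t) − 3, so its minimum is min P + min Q − 3.
P'(s) = 36(s - 3)(s - 2)(s + 3) vanishes at s ∈ {-3, 2, 3}; Q'(t) = 2(t + 1) vanishes at t ∈ {-1}.
Local minima of P (where P''>0): P(-3)=-2025, P(3)=567. Local minima of Q: Q(-1)=-1.
So the global minimum of phi is P(-3) + Q(-1) − 3 = -2025 − 1 − 3 = -2029, attained at (-3, -1).

(-3, -1)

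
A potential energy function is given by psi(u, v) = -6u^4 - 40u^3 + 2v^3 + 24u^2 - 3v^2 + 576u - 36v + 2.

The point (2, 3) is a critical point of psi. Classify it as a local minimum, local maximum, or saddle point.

The mixed partial ∂²psi/∂u∂v is 0, so the Hessian at any point is diag(psi_uu, psi_vv) = diag(24(-3u^2 - 10u + 2), 6(2v - 1)).
At (2, 3): H = diag(-720, 30).
The eigenvalues have opposite signs, so H is indefinite: a saddle point.

saddle point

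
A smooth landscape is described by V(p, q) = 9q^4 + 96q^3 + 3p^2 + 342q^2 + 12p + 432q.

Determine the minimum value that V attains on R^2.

-189

V(p,q) separates as A(p) + B(q), so its minimum is min A + min B.
A'(p) = 6p + 12 vanishes at p ∈ {-2}; B'(q) = 36(q + 1)(q + 3)(q + 4) vanishes at q ∈ {-4, -3, -1}.
Local minima of A (where A''>0): A(-2)=-12. Local minima of B: B(-4)=-96, B(-1)=-177.
So the global minimum of V is A(-2) + B(-1) = -12 − 177 = -189, attained at (-2, -1).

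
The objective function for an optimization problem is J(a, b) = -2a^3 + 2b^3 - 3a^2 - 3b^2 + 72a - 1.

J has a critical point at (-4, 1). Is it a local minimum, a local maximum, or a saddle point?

The mixed partial ∂²J/∂a∂b is 0, so the Hessian at any point is diag(J_aa, J_bb) = diag(-6(2a + 1), 6(2b - 1)).
At (-4, 1): H = diag(42, 6).
Both eigenvalues are positive, so H is positive definite: a local minimum.

local minimum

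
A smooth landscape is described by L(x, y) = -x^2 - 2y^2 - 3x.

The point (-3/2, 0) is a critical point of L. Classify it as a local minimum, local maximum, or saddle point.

The Hessian of L is constant: H = [[-2, 0], [0, -4]].
det(H) = (-2)·(-4) − 0² = 8.
det(H) > 0 and tr(H) = -6 < 0, so H is negative definite and the point is a local maximum.

local maximum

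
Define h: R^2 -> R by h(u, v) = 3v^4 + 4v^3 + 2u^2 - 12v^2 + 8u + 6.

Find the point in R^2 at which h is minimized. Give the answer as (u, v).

h(u,v) separates as P(u) + Q(v) + 6, so its minimum is min P + min Q + 6.
P'(u) = 4u + 8 vanishes at u ∈ {-2}; Q'(v) = 12v(v - 1)(v + 2) vanishes at v ∈ {-2, 0, 1}.
Local minima of P (where P''>0): P(-2)=-8. Local minima of Q: Q(-2)=-32, Q(1)=-5.
So the global minimum of h is P(-2) + Q(-2) + 6 = -8 − 32 + 6 = -34, attained at (-2, -2).

(-2, -2)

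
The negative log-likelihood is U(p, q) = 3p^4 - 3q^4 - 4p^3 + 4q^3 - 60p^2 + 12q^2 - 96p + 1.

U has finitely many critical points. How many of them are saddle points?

5

U separates as a function of p plus a function of q, so ∇U=0 decouples.
∂U/∂p = 12(p - 4)(p + 1)(p + 2) = 0 at p ∈ {-2, -1, 4}; ∂U/∂q = -12q(q - 2)(q + 1) = 0 at q ∈ {-1, 0, 2}.
The Hessian is diagonal: diag(U_pp, U_qq). Second derivatives: U_pp(-2)=72, U_pp(-1)=-60, U_pp(4)=360; U_qq(-1)=-36, U_qq(0)=24, U_qq(2)=-72.
Saddle points occur where the two diagonal entries have opposite signs: (-2, -1), (-2, 2), (-1, 0), (4, -1), (4, 2). Count: 5.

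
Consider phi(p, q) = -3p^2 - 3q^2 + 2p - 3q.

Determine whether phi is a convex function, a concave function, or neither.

phi is quadratic, so its Hessian is the constant matrix H = [[-6, 0], [0, -6]].
det(H) = 36, tr(H) = -12.
det(H) > 0 and tr(H) < 0, so H is negative definite everywhere: concave.

concave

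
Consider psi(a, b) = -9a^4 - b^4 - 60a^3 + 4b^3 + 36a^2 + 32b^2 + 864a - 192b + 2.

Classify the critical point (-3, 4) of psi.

The mixed partial ∂²psi/∂a∂b is 0, so the Hessian at any point is diag(psi_aa, psi_bb) = diag(36(-3a^2 - 10a + 2), 4(-3b^2 + 6b + 16)).
At (-3, 4): H = diag(180, -32).
The eigenvalues have opposite signs, so H is indefinite: a saddle point.

saddle point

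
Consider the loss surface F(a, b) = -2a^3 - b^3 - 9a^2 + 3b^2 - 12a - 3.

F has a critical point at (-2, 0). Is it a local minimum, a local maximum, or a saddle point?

local minimum

The mixed partial ∂²F/∂a∂b is 0, so the Hessian at any point is diag(F_aa, F_bb) = diag(-6(2a + 3), 6(-b + 1)).
At (-2, 0): H = diag(6, 6).
Both eigenvalues are positive, so H is positive definite: a local minimum.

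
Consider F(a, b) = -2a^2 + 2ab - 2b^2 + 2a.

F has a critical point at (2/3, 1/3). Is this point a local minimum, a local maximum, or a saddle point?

The Hessian of F is constant: H = [[-4, 2], [2, -4]].
det(H) = (-4)·(-4) − 2² = 12.
det(H) > 0 and tr(H) = -8 < 0, so H is negative definite and the point is a local maximum.

local maximum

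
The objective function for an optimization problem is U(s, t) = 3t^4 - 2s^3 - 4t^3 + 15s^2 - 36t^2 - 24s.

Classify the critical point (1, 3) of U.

The mixed partial ∂²U/∂s∂t is 0, so the Hessian at any point is diag(U_ss, U_tt) = diag(6(-2s + 5), 12(3t^2 - 2t - 6)).
At (1, 3): H = diag(18, 180).
Both eigenvalues are positive, so H is positive definite: a local minimum.

local minimum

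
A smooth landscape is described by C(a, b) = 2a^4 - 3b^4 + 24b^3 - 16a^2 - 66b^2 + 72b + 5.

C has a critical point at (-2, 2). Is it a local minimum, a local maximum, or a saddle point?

The mixed partial ∂²C/∂a∂b is 0, so the Hessian at any point is diag(C_aa, C_bb) = diag(8(3a^2 - 4), 12(-3b^2 + 12b - 11)).
At (-2, 2): H = diag(64, 12).
Both eigenvalues are positive, so H is positive definite: a local minimum.

local minimum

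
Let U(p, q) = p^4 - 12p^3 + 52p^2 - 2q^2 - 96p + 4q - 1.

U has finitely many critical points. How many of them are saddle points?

2

U separates as a function of p plus a function of q, so ∇U=0 decouples.
∂U/∂p = 4(p - 4)(p - 3)(p - 2) = 0 at p ∈ {2, 3, 4}; ∂U/∂q = -4(q - 1) = 0 at q ∈ {1}.
The Hessian is diagonal: diag(U_pp, U_qq). Second derivatives: U_pp(2)=8, U_pp(3)=-4, U_pp(4)=8; U_qq(1)=-4.
Saddle points occur where the two diagonal entries have opposite signs: (2, 1), (4, 1). Count: 2.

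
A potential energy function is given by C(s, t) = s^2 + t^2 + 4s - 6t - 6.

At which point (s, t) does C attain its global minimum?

(-2, 3)

C(s,t) separates as P(s) + Q(t) − 6, so its minimum is min P + min Q − 6.
P'(s) = 2s + 4 vanishes at s ∈ {-2}; Q'(t) = 2(t - 3) vanishes at t ∈ {3}.
Local minima of P (where P''>0): P(-2)=-4. Local minima of Q: Q(3)=-9.
So the global minimum of C is P(-2) + Q(3) − 6 = -4 − 9 − 6 = -19, attained at (-2, 3).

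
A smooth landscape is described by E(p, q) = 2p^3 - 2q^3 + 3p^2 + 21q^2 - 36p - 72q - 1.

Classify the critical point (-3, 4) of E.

local maximum

The mixed partial ∂²E/∂p∂q is 0, so the Hessian at any point is diag(E_pp, E_qq) = diag(6(2p + 1), 6(-2q + 7)).
At (-3, 4): H = diag(-30, -6).
Both eigenvalues are negative, so H is negative definite: a local maximum.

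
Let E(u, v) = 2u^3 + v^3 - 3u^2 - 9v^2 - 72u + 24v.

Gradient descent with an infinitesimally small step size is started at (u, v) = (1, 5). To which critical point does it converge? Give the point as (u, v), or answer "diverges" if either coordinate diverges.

E is separable, so gradient descent decouples: u follows -∂E/∂u, v follows -∂E/∂v.
∂E/∂u = 6(u - 4)(u + 3); at u=1 this is -72, so u increases.
∂E/∂v = 3(v - 4)(v - 2); at v=5 this is 9, so v decreases.
u converges to its nearest critical value 4 (a local min of the u-part); v converges to 4. The iterate converges to (4, 4).

(4, 4)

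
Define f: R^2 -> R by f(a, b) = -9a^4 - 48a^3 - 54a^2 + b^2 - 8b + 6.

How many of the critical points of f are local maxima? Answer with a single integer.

f separates as a function of a plus a function of b, so ∇f=0 decouples.
∂f/∂a = -36a(a + 1)(a + 3) = 0 at a ∈ {-3, -1, 0}; ∂f/∂b = 2(b - 4) = 0 at b ∈ {4}.
The Hessian is diagonal: diag(f_aa, f_bb). Second derivatives: f_aa(-3)=-216, f_aa(-1)=72, f_aa(0)=-108; f_bb(4)=2.
Local maxima occur where both diagonal entries negative: none. Count: 0.

0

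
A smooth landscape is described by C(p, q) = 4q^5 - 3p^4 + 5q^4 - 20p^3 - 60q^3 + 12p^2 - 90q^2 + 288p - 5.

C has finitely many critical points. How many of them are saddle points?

C separates as a function of p plus a function of q, so ∇C=0 decouples.
∂C/∂p = -12(p - 2)(p + 3)(p + 4) = 0 at p ∈ {-4, -3, 2}; ∂C/∂q = 20q(q - 3)(q + 1)(q + 3) = 0 at q ∈ {-3, -1, 0, 3}.
The Hessian is diagonal: diag(C_pp, C_qq). Second derivatives: C_pp(-4)=-72, C_pp(-3)=60, C_pp(2)=-360; C_qq(-3)=-720, C_qq(-1)=160, C_qq(0)=-180, C_qq(3)=1440.
Saddle points occur where the two diagonal entries have opposite signs: (-4, -1), (-4, 3), (-3, -3), (-3, 0), (2, -1), (2, 3). Count: 6.

6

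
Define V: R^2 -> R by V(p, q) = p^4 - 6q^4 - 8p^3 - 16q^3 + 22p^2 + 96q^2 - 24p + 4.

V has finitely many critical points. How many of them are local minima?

2

V separates as a function of p plus a function of q, so ∇V=0 decouples.
∂V/∂p = 4(p - 3)(p - 2)(p - 1) = 0 at p ∈ {1, 2, 3}; ∂V/∂q = -24q(q - 2)(q + 4) = 0 at q ∈ {-4, 0, 2}.
The Hessian is diagonal: diag(V_pp, V_qq). Second derivatives: V_pp(1)=8, V_pp(2)=-4, V_pp(3)=8; V_qq(-4)=-576, V_qq(0)=192, V_qq(2)=-288.
Local minima occur where both diagonal entries positive: (1, 0), (3, 0). Count: 2.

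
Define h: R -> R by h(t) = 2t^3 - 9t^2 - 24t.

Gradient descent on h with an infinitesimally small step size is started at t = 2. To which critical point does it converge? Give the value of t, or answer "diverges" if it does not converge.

4

h'(t) = 6(t - 4)(t + 1), so h'(2) = -36.
Gradient descent moves in the -h' direction, i.e. t is increasing.
The nearest critical point in that direction is t = 4, where h'' = 30 > 0 (a local minimum). The iterate converges there.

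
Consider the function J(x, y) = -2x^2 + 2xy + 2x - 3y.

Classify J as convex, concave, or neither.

J is quadratic, so its Hessian is the constant matrix H = [[-4, 2], [2, 0]].
det(H) = -4, tr(H) = -4.
det(H) < 0, so H is indefinite: neither convex nor concave.

neither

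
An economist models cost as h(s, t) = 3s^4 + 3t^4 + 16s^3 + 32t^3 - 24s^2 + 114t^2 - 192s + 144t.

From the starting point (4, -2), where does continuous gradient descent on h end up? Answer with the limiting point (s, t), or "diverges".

h is separable, so gradient descent decouples: s follows -∂h/∂s, t follows -∂h/∂t.
∂h/∂s = 12(s - 2)(s + 2)(s + 4); at s=4 this is 1152, so s decreases.
∂h/∂t = 12(t + 1)(t + 3)(t + 4); at t=-2 this is -24, so t increases.
s converges to its nearest critical value 2 (a local min of the s-part); t converges to -1. The iterate converges to (2, -1).

(2, -1)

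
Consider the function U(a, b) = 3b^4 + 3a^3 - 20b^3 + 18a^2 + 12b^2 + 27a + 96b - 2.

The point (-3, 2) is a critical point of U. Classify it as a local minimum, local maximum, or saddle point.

The mixed partial ∂²U/∂a∂b is 0, so the Hessian at any point is diag(U_aa, U_bb) = diag(18(a + 2), 12(3b^2 - 10b + 2)).
At (-3, 2): H = diag(-18, -72).
Both eigenvalues are negative, so H is negative definite: a local maximum.

local maximum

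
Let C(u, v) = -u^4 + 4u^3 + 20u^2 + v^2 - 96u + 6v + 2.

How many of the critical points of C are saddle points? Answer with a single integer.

C separates as a function of u plus a function of v, so ∇C=0 decouples.
∂C/∂u = -4(u - 4)(u - 2)(u + 3) = 0 at u ∈ {-3, 2, 4}; ∂C/∂v = 2(v + 3) = 0 at v ∈ {-3}.
The Hessian is diagonal: diag(C_uu, C_vv). Second derivatives: C_uu(-3)=-140, C_uu(2)=40, C_uu(4)=-56; C_vv(-3)=2.
Saddle points occur where the two diagonal entries have opposite signs: (-3, -3), (4, -3). Count: 2.

2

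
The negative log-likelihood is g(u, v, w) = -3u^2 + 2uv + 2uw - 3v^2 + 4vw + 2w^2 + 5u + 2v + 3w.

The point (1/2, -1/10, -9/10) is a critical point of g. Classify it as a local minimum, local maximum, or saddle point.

The Hessian is constant: H = [[-6, 2, 2], [2, -6, 4], [2, 4, 4]].
Leading principal minors: Δ₁ = -6, Δ₂ = 32, Δ₃ = 280.
The minors fit neither the all-positive nor the alternating-sign pattern, so H is indefinite: a saddle point.

saddle point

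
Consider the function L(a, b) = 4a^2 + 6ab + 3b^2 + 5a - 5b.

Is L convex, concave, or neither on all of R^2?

convex

L is quadratic, so its Hessian is the constant matrix H = [[8, 6], [6, 6]].
det(H) = 12, tr(H) = 14.
det(H) > 0 and tr(H) > 0, so H is positive definite everywhere: convex.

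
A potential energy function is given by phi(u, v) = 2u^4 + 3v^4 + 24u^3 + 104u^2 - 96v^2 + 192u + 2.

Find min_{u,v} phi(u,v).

-894

phi(u,v) separates as P(u) + Q(v) + 2, so its minimum is min P + min Q + 2.
P'(u) = 8(u + 2)(u + 3)(u + 4) vanishes at u ∈ {-4, -3, -2}; Q'(v) = 12v(v - 4)(v + 4) vanishes at v ∈ {-4, 0, 4}.
Local minima of P (where P''>0): P(-4)=-128, P(-2)=-128. Local minima of Q: Q(-4)=-768, Q(4)=-768.
So the global minimum of phi is P(-4) + Q(-4) + 2 = -128 − 768 + 2 = -894, attained at (-4, -4).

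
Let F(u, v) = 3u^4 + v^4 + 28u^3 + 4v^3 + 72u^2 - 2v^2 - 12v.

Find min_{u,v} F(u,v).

-9

F(u,v) separates as P(u) + Q(v), so its minimum is min P + min Q.
P'(u) = 12u(u + 3)(u + 4) vanishes at u ∈ {-4, -3, 0}; Q'(v) = 4(v - 1)(v + 1)(v + 3) vanishes at v ∈ {-3, -1, 1}.
Local minima of P (where P''>0): P(-4)=128, P(0)=0. Local minima of Q: Q(-3)=-9, Q(1)=-9.
So the global minimum of F is P(0) + Q(-3) = 0 − 9 = -9, attained at (0, -3).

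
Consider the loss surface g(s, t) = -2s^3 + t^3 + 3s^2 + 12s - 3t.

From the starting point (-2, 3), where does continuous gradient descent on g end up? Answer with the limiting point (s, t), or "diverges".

(-1, 1)

g is separable, so gradient descent decouples: s follows -∂g/∂s, t follows -∂g/∂t.
∂g/∂s = -6(s - 2)(s + 1); at s=-2 this is -24, so s increases.
∂g/∂t = 3(t - 1)(t + 1); at t=3 this is 24, so t decreases.
s converges to its nearest critical value -1 (a local min of the s-part); t converges to 1. The iterate converges to (-1, 1).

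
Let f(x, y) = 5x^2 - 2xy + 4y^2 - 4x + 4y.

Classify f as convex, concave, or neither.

convex

f is quadratic, so its Hessian is the constant matrix H = [[10, -2], [-2, 8]].
det(H) = 76, tr(H) = 18.
det(H) > 0 and tr(H) > 0, so H is positive definite everywhere: convex.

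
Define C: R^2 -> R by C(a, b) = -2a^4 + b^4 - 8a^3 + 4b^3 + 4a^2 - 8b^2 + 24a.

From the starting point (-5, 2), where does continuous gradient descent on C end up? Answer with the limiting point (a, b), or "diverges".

C is separable, so gradient descent decouples: a follows -∂C/∂a, b follows -∂C/∂b.
∂C/∂a = -8(a - 1)(a + 1)(a + 3); at a=-5 this is 384, so a decreases.
∂C/∂b = 4b(b - 1)(b + 4); at b=2 this is 48, so b decreases.
The a-coordinate has no critical point in that direction and runs off to infinity.

diverges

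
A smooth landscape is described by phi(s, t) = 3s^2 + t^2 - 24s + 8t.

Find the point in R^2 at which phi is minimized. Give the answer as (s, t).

(4, -4)

phi(s,t) separates as P(s) + Q(t), so its minimum is min P + min Q.
P'(s) = 6s - 24 vanishes at s ∈ {4}; Q'(t) = 2(t + 4) vanishes at t ∈ {-4}.
Local minima of P (where P''>0): P(4)=-48. Local minima of Q: Q(-4)=-16.
So the global minimum of phi is P(4) + Q(-4) = -48 − 16 = -64, attained at (4, -4).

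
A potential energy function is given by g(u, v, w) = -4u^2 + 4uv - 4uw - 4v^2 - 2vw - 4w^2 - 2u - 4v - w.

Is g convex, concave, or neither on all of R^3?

g is quadratic, so its Hessian is the constant matrix H = [[-8, 4, -4], [4, -8, -2], [-4, -2, -8]].
Leading principal minors: -8, 48, -160.
Signs alternate −, +, − ⇒ H ≺ 0 ⇒ concave.

concave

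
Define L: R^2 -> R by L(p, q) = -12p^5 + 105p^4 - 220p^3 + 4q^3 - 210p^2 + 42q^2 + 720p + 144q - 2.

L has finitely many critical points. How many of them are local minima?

L separates as a function of p plus a function of q, so ∇L=0 decouples.
∂L/∂p = -60(p - 4)(p - 3)(p - 1)(p + 1) = 0 at p ∈ {-1, 1, 3, 4}; ∂L/∂q = 12(q + 3)(q + 4) = 0 at q ∈ {-4, -3}.
The Hessian is diagonal: diag(L_pp, L_qq). Second derivatives: L_pp(-1)=2400, L_pp(1)=-720, L_pp(3)=480, L_pp(4)=-900; L_qq(-4)=-12, L_qq(-3)=12.
Local minima occur where both diagonal entries positive: (-1, -3), (3, -3). Count: 2.

2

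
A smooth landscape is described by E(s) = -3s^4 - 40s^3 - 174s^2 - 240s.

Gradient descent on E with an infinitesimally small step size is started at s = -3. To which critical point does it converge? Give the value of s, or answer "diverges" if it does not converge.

-4

E'(s) = -12(s + 1)(s + 4)(s + 5), so E'(-3) = 48.
Gradient descent moves in the -E' direction, i.e. s is decreasing.
The nearest critical point in that direction is s = -4, where E'' = 36 > 0 (a local minimum). The iterate converges there.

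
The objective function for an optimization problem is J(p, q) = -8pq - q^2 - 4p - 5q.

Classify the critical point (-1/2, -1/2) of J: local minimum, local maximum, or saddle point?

saddle point

The Hessian of J is constant: H = [[0, -8], [-8, -2]].
det(H) = 0·(-2) − (-8)² = -64.
Since det(H) < 0, H is indefinite and the critical point is a saddle point.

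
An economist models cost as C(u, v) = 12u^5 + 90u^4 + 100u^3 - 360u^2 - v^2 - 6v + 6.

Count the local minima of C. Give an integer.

C separates as a function of u plus a function of v, so ∇C=0 decouples.
∂C/∂u = 60u(u - 1)(u + 3)(u + 4) = 0 at u ∈ {-4, -3, 0, 1}; ∂C/∂v = -2(v + 3) = 0 at v ∈ {-3}.
The Hessian is diagonal: diag(C_uu, C_vv). Second derivatives: C_uu(-4)=-1200, C_uu(-3)=720, C_uu(0)=-720, C_uu(1)=1200; C_vv(-3)=-2.
Local minima occur where both diagonal entries positive: none. Count: 0.

0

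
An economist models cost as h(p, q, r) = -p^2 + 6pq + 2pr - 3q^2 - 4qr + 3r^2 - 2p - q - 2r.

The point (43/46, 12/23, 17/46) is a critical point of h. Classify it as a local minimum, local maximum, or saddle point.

The Hessian is constant: H = [[-2, 6, 2], [6, -6, -4], [2, -4, 6]].
Leading principal minors: Δ₁ = -2, Δ₂ = -24, Δ₃ = -184.
The minors fit neither the all-positive nor the alternating-sign pattern, so H is indefinite: a saddle point.

saddle point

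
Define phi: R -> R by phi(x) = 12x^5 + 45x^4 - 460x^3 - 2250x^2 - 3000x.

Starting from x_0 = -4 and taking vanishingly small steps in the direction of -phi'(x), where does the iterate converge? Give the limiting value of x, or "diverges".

phi'(x) = 60(x - 5)(x + 1)(x + 2)(x + 5), so phi'(-4) = -3240.
Gradient descent moves in the -phi' direction, i.e. x is increasing.
The nearest critical point in that direction is x = -2, where phi'' = 1260 > 0 (a local minimum). The iterate converges there.

-2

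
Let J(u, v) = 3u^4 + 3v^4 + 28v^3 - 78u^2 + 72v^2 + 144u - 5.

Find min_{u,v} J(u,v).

J(u,v) separates as P(u) + Q(v) − 5, so its minimum is min P + min Q − 5.
P'(u) = 12(u - 3)(u - 1)(u + 4) vanishes at u ∈ {-4, 1, 3}; Q'(v) = 12v(v + 3)(v + 4) vanishes at v ∈ {-4, -3, 0}.
Local minima of P (where P''>0): P(-4)=-1056, P(3)=-27. Local minima of Q: Q(-4)=128, Q(0)=0.
So the global minimum of J is P(-4) + Q(0) − 5 = -1056 + 0 − 5 = -1061, attained at (-4, 0).

-1061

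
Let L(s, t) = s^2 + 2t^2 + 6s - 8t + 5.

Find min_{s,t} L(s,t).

L(s,t) separates as P(s) + Q(t) + 5, so its minimum is min P + min Q + 5.
P'(s) = 2s + 6 vanishes at s ∈ {-3}; Q'(t) = 4(t - 2) vanishes at t ∈ {2}.
Local minima of P (where P''>0): P(-3)=-9. Local minima of Q: Q(2)=-8.
So the global minimum of L is P(-3) + Q(2) + 5 = -9 − 8 + 5 = -12, attained at (-3, 2).

-12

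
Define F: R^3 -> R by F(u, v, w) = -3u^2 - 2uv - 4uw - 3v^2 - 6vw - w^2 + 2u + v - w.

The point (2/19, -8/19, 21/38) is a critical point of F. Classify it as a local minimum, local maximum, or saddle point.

The Hessian is constant: H = [[-6, -2, -4], [-2, -6, -6], [-4, -6, -2]].
Leading principal minors: Δ₁ = -6, Δ₂ = 32, Δ₃ = 152.
The minors fit neither the all-positive nor the alternating-sign pattern, so H is indefinite: a saddle point.

saddle point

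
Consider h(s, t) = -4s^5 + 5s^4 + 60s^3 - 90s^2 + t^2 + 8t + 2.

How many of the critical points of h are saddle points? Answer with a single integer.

2

h separates as a function of s plus a function of t, so ∇h=0 decouples.
∂h/∂s = -20s(s - 3)(s - 1)(s + 3) = 0 at s ∈ {-3, 0, 1, 3}; ∂h/∂t = 2(t + 4) = 0 at t ∈ {-4}.
The Hessian is diagonal: diag(h_ss, h_tt). Second derivatives: h_ss(-3)=1440, h_ss(0)=-180, h_ss(1)=160, h_ss(3)=-720; h_tt(-4)=2.
Saddle points occur where the two diagonal entries have opposite signs: (0, -4), (3, -4). Count: 2.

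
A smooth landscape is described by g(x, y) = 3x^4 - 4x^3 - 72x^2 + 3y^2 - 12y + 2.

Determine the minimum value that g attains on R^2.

g(x,y) separates as P(x) + Q(y) + 2, so its minimum is min P + min Q + 2.
P'(x) = 12x(x - 4)(x + 3) vanishes at x ∈ {-3, 0, 4}; Q'(y) = 6y - 12 vanishes at y ∈ {2}.
Local minima of P (where P''>0): P(-3)=-297, P(4)=-640. Local minima of Q: Q(2)=-12.
So the global minimum of g is P(4) + Q(2) + 2 = -640 − 12 + 2 = -650, attained at (4, 2).

-650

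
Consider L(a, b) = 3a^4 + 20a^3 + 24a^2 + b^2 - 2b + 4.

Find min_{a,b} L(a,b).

L(a,b) separates as P(a) + Q(b) + 4, so its minimum is min P + min Q + 4.
P'(a) = 12a(a + 1)(a + 4) vanishes at a ∈ {-4, -1, 0}; Q'(b) = 2b - 2 vanishes at b ∈ {1}.
Local minima of P (where P''>0): P(-4)=-128, P(0)=0. Local minima of Q: Q(1)=-1.
So the global minimum of L is P(-4) + Q(1) + 4 = -128 − 1 + 4 = -125, attained at (-4, 1).

-125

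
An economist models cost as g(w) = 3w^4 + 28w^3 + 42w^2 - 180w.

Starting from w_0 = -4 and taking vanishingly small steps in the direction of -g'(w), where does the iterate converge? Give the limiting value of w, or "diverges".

g'(w) = 12(w - 1)(w + 3)(w + 5), so g'(-4) = 60.
Gradient descent moves in the -g' direction, i.e. w is decreasing.
The nearest critical point in that direction is w = -5, where g'' = 144 > 0 (a local minimum). The iterate converges there.

-5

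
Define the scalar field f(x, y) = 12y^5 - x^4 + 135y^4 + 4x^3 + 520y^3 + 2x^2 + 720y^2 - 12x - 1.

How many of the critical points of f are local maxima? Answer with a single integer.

f separates as a function of x plus a function of y, so ∇f=0 decouples.
∂f/∂x = -4(x - 3)(x - 1)(x + 1) = 0 at x ∈ {-1, 1, 3}; ∂f/∂y = 60y(y + 2)(y + 3)(y + 4) = 0 at y ∈ {-4, -3, -2, 0}.
The Hessian is diagonal: diag(f_xx, f_yy). Second derivatives: f_xx(-1)=-32, f_xx(1)=16, f_xx(3)=-32; f_yy(-4)=-480, f_yy(-3)=180, f_yy(-2)=-240, f_yy(0)=1440.
Local maxima occur where both diagonal entries negative: (-1, -4), (-1, -2), (3, -4), (3, -2). Count: 4.

4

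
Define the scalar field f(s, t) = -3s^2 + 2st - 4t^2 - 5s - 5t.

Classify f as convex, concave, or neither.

f is quadratic, so its Hessian is the constant matrix H = [[-6, 2], [2, -8]].
det(H) = 44, tr(H) = -14.
det(H) > 0 and tr(H) < 0, so H is negative definite everywhere: concave.

concave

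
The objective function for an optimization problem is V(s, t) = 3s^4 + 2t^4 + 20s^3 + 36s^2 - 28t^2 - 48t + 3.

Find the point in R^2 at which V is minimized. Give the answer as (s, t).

(0, 3)

V(s,t) separates as P(s) + Q(t) + 3, so its minimum is min P + min Q + 3.
P'(s) = 12s(s + 2)(s + 3) vanishes at s ∈ {-3, -2, 0}; Q'(t) = 8(t - 3)(t + 1)(t + 2) vanishes at t ∈ {-2, -1, 3}.
Local minima of P (where P''>0): P(-3)=27, P(0)=0. Local minima of Q: Q(-2)=16, Q(3)=-234.
So the global minimum of V is P(0) + Q(3) + 3 = 0 − 234 + 3 = -231, attained at (0, 3).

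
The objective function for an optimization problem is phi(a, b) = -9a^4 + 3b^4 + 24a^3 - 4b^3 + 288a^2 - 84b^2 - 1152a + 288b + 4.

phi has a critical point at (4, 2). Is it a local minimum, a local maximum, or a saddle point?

local maximum

The mixed partial ∂²phi/∂a∂b is 0, so the Hessian at any point is diag(phi_aa, phi_bb) = diag(36(-3a^2 + 4a + 16), 12(3b^2 - 2b - 14)).
At (4, 2): H = diag(-576, -72).
Both eigenvalues are negative, so H is negative definite: a local maximum.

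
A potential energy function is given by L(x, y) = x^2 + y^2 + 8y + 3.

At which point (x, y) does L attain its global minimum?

(0, -4)

L(x,y) separates as P(x) + Q(y) + 3, so its minimum is min P + min Q + 3.
P'(x) = 2x vanishes at x ∈ {0}; Q'(y) = 2y + 8 vanishes at y ∈ {-4}.
Local minima of P (where P''>0): P(0)=0. Local minima of Q: Q(-4)=-16.
So the global minimum of L is P(0) + Q(-4) + 3 = 0 − 16 + 3 = -13, attained at (0, -4).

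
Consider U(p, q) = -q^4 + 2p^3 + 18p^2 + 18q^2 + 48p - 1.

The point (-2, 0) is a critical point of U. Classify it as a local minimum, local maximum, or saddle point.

The mixed partial ∂²U/∂p∂q is 0, so the Hessian at any point is diag(U_pp, U_qq) = diag(12(p + 3), 12(-q^2 + 3)).
At (-2, 0): H = diag(12, 36).
Both eigenvalues are positive, so H is positive definite: a local minimum.

local minimum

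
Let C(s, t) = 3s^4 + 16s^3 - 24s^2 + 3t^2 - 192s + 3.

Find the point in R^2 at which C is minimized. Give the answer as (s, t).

(2, 0)

C(s,t) separates as P(s) + Q(t) + 3, so its minimum is min P + min Q + 3.
P'(s) = 12(s - 2)(s + 2)(s + 4) vanishes at s ∈ {-4, -2, 2}; Q'(t) = 6t vanishes at t ∈ {0}.
Local minima of P (where P''>0): P(-4)=128, P(2)=-304. Local minima of Q: Q(0)=0.
So the global minimum of C is P(2) + Q(0) + 3 = -304 + 0 + 3 = -301, attained at (2, 0).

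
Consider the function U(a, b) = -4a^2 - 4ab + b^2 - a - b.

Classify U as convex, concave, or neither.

U is quadratic, so its Hessian is the constant matrix H = [[-8, -4], [-4, 2]].
det(H) = -32, tr(H) = -6.
det(H) < 0, so H is indefinite: neither convex nor concave.

neither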